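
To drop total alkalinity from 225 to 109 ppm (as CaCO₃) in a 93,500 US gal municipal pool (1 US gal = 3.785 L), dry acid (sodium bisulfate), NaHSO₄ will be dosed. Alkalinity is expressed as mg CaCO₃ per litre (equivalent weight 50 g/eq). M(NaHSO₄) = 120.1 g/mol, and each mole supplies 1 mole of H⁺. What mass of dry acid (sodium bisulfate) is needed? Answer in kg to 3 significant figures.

98.6 kg

Volume: 93,500 US gal × 3.785 L/gal = 353,898 L.
Alkalinity to neutralize: (225 − 109) = 116 mg/L as CaCO₃ × 353,898 L = 41,050 g as CaCO₃.
Equivalents of H⁺ required: 41,050 ÷ 50 g/eq = 821 eq = 821 mol NaHSO₄.
Mass of NaHSO₄: 821 × 120.1 = 98,610 g.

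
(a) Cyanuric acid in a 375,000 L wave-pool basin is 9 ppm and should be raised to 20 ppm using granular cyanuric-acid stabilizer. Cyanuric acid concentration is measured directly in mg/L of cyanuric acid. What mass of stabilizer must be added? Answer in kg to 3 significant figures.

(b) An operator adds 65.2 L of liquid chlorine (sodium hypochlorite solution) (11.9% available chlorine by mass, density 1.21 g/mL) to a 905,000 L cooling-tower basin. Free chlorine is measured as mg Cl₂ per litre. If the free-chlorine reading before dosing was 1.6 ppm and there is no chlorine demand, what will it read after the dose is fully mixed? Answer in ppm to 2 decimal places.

(a) 4.12 kg; (b) 11.97 ppm

(a) CYA to add: (20 − 9) = 11 mg/L × 375,000 L = 4125 g cyanuric acid.

(b) Mass of solution: 65.2 L × 1000 mL/L × 1.21 g/mL = 78,890 g.
(b) Available chlorine delivered: 78,890 g × 0.119 = 9388 g as Cl₂.
(b) Concentration rise: 9388 g / 905,000 L = 10.37 mg/L = 10.37 ppm.
(b) Final FC: 1.6 + 10.37 = 11.97 ppm.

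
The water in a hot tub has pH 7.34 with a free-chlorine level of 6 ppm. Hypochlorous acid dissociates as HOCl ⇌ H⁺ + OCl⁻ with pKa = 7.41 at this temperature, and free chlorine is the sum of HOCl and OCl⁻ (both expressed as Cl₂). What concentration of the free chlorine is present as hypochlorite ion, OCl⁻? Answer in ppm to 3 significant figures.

[OCl⁻]/[HOCl] = 10^(pH − pKa) = 10^(7.34 − 7.41) = 10^-0.07 = 0.8511.
Fraction as HOCl = 1 / (1 + 0.8511) = 0.5402.
OCl⁻ = (1 − 0.5402) × 6 ppm = 2.759 ppm.

2.76 ppm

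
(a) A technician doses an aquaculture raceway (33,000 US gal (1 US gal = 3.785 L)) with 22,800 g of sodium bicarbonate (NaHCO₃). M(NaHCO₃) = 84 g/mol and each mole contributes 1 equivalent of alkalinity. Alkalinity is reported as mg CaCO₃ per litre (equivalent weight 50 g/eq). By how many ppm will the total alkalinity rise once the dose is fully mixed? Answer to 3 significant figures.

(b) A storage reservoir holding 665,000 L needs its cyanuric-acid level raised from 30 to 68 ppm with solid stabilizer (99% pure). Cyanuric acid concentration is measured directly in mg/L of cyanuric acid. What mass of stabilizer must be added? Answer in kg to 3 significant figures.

(a) Volume: 33,000 US gal × 3.785 L/gal = 124,905 L.
(a) Moles of NaHCO₃: 22,800 g ÷ 84 g/mol = 271.4 mol → 271.4 eq of alkalinity.
(a) As CaCO₃: 271.4 eq × 50 g/eq = 13,570 g.
(a) Rise: 13,570 g / 124,905 L × 1000 = 108.7 mg/L.

(b) CYA to add: (68 − 30) = 38 mg/L × 665,000 L = 25,270 g cyanuric acid.
(b) At 99% purity: 25,270 / 0.99 = 25,530 g product.

(a) 109 ppm; (b) 25.5 kg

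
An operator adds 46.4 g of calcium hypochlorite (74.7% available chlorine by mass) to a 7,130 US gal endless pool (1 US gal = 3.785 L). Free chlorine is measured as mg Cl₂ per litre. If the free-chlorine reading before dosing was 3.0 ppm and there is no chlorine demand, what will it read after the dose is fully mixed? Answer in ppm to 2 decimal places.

4.28 ppm

Volume: 7,130 US gal × 3.785 L/gal = 26,987 L.
Available chlorine delivered: 46.4 g × 0.747 = 34.66 g as Cl₂.
Concentration rise: 34.66 g / 26,987 L = 1.284 mg/L = 1.28 ppm.
Final FC: 3.0 + 1.28 = 4.28 ppm.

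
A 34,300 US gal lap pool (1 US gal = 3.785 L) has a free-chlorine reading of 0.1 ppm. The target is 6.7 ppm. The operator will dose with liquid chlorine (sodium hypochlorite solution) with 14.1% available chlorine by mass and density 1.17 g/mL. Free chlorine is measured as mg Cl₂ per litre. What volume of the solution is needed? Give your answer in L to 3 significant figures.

5.19 L

Volume: 34,300 US gal × 3.785 L/gal = 129,826 L.
Chlorine deficit: 6.7 − 0.1 = 6.6 ppm = 6.6 mg/L as Cl₂.
Cl₂ equivalent needed: 6.6 mg/L × 129,826 L = 856,800 mg = 856.8 g.
Product at 14.1% available chlorine: 856.8 / 0.141 = 6077 g.
Volume at density 1.17 g/mL: 6077 g ÷ 1.17 g/mL = 5194 mL.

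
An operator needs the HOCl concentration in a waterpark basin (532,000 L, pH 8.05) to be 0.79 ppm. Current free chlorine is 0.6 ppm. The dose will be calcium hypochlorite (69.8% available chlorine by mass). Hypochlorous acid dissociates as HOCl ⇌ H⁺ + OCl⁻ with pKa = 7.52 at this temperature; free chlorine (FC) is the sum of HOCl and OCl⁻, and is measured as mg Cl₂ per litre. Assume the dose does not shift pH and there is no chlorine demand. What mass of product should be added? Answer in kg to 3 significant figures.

2.19 kg

[OCl⁻]/[HOCl] = 10^(pH − pKa) = 10^(8.05 − 7.52) = 3.388; fraction as HOCl = 1/(1 + 3.388) = 0.2279.
Free chlorine required for 0.79 ppm HOCl: 0.79 / 0.2279 = 3.467 ppm.
FC to add: 3.467 − 0.6 = 2.867 mg/L as Cl₂.
Cl₂ equivalent: 2.867 mg/L × 532,000 L = 1525 g.
Product at 69.8% available Cl: 1525 / 0.698 = 2185 g.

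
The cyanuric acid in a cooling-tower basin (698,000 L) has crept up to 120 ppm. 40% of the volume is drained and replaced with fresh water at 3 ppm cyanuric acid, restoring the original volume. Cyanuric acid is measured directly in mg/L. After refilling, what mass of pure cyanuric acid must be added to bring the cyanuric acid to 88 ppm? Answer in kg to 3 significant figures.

After draining 40% and refilling: 120 × 0.60 + 3 × 0.40 = 73.2 ppm.
Deficit to target: 88 − 73.2 = 14.8 mg/L.
Mass: 14.8 mg/L × 698,000 L = 10,330 g cyanuric acid.

10.3 kg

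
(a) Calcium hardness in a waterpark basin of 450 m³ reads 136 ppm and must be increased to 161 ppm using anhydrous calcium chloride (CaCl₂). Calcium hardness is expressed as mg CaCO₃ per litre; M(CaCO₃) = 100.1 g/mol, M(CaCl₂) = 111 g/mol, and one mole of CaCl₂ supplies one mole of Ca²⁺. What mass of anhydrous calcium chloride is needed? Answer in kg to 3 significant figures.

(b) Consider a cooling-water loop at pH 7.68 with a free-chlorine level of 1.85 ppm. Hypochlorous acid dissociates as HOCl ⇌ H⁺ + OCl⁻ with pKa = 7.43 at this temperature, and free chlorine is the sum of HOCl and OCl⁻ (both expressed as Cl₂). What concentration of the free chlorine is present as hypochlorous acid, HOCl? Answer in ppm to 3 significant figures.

(a) Volume: 450 m³ = 450,000 L.
(a) Hardness to add: (161 − 136) = 25 mg/L as CaCO₃ × 450,000 L = 11,250 g as CaCO₃.
(a) Moles of Ca²⁺ (1 mol Ca²⁺ ≡ 1 mol CaCO₃): 11,250 / 100.1 g/mol = 112.4 mol.
(a) Mass of CaCl₂: 112.4 × 111 = 12,480 g.

(b) [OCl⁻]/[HOCl] = 10^(pH − pKa) = 10^(7.68 − 7.43) = 10^0.25 = 1.778.
(b) Fraction as HOCl = 1 / (1 + 1.778) = 0.3599.
(b) HOCl = 0.3599 × 1.85 ppm = 0.6659 ppm.

(a) 12.5 kg; (b) 0.666 ppm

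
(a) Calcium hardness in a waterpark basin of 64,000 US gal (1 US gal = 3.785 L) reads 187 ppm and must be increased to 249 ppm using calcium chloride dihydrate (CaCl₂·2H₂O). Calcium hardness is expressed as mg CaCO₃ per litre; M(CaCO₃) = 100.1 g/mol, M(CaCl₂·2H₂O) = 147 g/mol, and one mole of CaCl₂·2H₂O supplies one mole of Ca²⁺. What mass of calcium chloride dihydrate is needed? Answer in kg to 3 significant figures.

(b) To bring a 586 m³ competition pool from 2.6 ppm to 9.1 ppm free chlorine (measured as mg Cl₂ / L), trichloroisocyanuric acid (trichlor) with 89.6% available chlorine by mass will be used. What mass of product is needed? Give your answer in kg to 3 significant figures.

(a) Volume: 64,000 US gal × 3.785 L/gal = 242,240 L.
(a) Hardness to add: (249 − 187) = 62 mg/L as CaCO₃ × 242,240 L = 15,020 g as CaCO₃.
(a) Moles of Ca²⁺ (1 mol Ca²⁺ ≡ 1 mol CaCO₃): 15,020 / 100.1 g/mol = 150 mol.
(a) Mass of CaCl₂·2H₂O: 150 × 147 = 22,060 g.

(b) Volume: 586 m³ = 586,000 L.
(b) Chlorine deficit: 9.1 − 2.6 = 6.5 ppm = 6.5 mg/L as Cl₂.
(b) Cl₂ equivalent needed: 6.5 mg/L × 586,000 L = 3,809,000 mg = 3809 g.
(b) Product at 89.6% available chlorine: 3809 / 0.896 = 4251 g.

(a) 22.1 kg; (b) 4.25 kg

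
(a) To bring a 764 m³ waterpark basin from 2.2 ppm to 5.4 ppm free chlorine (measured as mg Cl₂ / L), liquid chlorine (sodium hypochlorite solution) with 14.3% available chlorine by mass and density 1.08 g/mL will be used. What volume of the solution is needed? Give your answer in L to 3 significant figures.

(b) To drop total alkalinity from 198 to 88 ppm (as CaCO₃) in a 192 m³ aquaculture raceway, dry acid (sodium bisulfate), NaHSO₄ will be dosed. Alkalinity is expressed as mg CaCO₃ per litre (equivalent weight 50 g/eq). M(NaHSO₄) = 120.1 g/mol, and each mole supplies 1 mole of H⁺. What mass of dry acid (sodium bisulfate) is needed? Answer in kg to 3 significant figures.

(a) Volume: 764 m³ = 764,000 L.
(a) Chlorine deficit: 5.4 − 2.2 = 3.2 ppm = 3.2 mg/L as Cl₂.
(a) Cl₂ equivalent needed: 3.2 mg/L × 764,000 L = 2,445,000 mg = 2445 g.
(a) Product at 14.3% available chlorine: 2445 / 0.143 = 17,100 g.
(a) Volume at density 1.08 g/mL: 17,100 g ÷ 1.08 g/mL = 15,830 mL.

(b) Volume: 192 m³ = 192,000 L.
(b) Alkalinity to neutralize: (198 − 88) = 110 mg/L as CaCO₃ × 192,000 L = 21,120 g as CaCO₃.
(b) Equivalents of H⁺ required: 21,120 ÷ 50 g/eq = 422.4 eq = 422.4 mol NaHSO₄.
(b) Mass of NaHSO₄: 422.4 × 120.1 = 50,730 g.

(a) 15.8 L; (b) 50.7 kg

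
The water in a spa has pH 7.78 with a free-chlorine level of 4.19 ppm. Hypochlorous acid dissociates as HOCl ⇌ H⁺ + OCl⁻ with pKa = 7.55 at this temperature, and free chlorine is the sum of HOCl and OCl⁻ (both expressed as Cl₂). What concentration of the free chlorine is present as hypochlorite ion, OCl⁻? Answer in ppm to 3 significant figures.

[OCl⁻]/[HOCl] = 10^(pH − pKa) = 10^(7.78 − 7.55) = 10^0.23 = 1.698.
Fraction as HOCl = 1 / (1 + 1.698) = 0.3706.
OCl⁻ = (1 − 0.3706) × 4.19 ppm = 2.637 ppm.

2.64 ppm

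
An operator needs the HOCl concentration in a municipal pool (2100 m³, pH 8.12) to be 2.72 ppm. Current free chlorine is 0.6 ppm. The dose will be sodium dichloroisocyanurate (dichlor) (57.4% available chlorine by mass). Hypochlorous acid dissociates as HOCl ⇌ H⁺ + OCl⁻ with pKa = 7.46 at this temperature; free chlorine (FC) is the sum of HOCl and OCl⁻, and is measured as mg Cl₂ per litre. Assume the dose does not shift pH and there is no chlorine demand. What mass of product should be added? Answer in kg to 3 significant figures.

Volume: 2100 m³ = 2,100,000 L.
[OCl⁻]/[HOCl] = 10^(pH − pKa) = 10^(8.12 − 7.46) = 4.571; fraction as HOCl = 1/(1 + 4.571) = 0.1795.
Free chlorine required for 2.72 ppm HOCl: 2.72 / 0.1795 = 15.15 ppm.
FC to add: 15.15 − 0.6 = 14.55 mg/L as Cl₂.
Cl₂ equivalent: 14.55 mg/L × 2,100,000 L = 30,560 g.
Product at 57.4% available Cl: 30,560 / 0.574 = 53,240 g.

53.2 kg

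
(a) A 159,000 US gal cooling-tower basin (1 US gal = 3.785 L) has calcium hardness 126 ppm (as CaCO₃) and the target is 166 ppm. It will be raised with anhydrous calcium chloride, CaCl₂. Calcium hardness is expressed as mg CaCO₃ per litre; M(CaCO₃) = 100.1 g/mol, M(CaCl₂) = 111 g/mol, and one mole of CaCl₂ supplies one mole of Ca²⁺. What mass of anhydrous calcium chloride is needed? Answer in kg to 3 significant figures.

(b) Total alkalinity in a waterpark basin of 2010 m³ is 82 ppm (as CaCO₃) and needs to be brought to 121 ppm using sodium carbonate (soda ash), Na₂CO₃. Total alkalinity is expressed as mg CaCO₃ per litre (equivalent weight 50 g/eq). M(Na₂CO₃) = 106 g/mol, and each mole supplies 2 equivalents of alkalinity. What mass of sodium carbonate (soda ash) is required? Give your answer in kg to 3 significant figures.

(a) 26.7 kg; (b) 83.1 kg

(a) Volume: 159,000 US gal × 3.785 L/gal = 601,815 L.
(a) Hardness to add: (166 − 126) = 40 mg/L as CaCO₃ × 601,815 L = 24,070 g as CaCO₃.
(a) Moles of Ca²⁺ (1 mol Ca²⁺ ≡ 1 mol CaCO₃): 24,070 / 100.1 g/mol = 240.5 mol.
(a) Mass of CaCl₂: 240.5 × 111 = 26,690 g.

(b) Volume: 2010 m³ = 2,010,000 L.
(b) Alkalinity to add: (121 − 82) = 39 mg/L as CaCO₃ × 2,010,000 L = 78,390 g as CaCO₃.
(b) Equivalents: 78,390 g ÷ 50 g/eq = 1568 eq.
(b) Each mole of Na₂CO₃ supplies 2 eq, so 1568 / 2 = 783.9 mol.
(b) Mass: 783.9 mol × 106 g/mol = 83,090 g.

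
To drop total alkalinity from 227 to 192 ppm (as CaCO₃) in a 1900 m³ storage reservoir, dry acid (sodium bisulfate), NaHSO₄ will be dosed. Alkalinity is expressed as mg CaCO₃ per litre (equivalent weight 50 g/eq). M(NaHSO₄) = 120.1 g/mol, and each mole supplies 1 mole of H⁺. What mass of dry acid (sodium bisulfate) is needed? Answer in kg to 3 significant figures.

Volume: 1900 m³ = 1,900,000 L.
Alkalinity to neutralize: (227 − 192) = 35 mg/L as CaCO₃ × 1,900,000 L = 66,500 g as CaCO₃.
Equivalents of H⁺ required: 66,500 ÷ 50 g/eq = 1330 eq = 1330 mol NaHSO₄.
Mass of NaHSO₄: 1330 × 120.1 = 159,700 g.

160 kg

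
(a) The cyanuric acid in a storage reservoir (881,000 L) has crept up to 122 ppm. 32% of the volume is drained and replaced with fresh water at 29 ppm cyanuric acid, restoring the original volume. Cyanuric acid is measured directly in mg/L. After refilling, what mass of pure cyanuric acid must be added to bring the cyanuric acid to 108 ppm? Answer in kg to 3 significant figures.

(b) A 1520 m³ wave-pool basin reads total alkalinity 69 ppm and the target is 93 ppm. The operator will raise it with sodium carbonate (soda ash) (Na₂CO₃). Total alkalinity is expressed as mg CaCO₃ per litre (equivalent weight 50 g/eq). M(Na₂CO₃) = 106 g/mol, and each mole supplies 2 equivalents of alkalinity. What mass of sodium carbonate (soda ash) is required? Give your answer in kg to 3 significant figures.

(a) 13.9 kg; (b) 38.7 kg

(a) After draining 32% and refilling: 122 × 0.68 + 29 × 0.32 = 92.24 ppm.
(a) Deficit to target: 108 − 92.24 = 15.76 mg/L.
(a) Mass: 15.76 mg/L × 881,000 L = 13,880 g cyanuric acid.

(b) Volume: 1520 m³ = 1,520,000 L.
(b) Alkalinity to add: (93 − 69) = 24 mg/L as CaCO₃ × 1,520,000 L = 36,480 g as CaCO₃.
(b) Equivalents: 36,480 g ÷ 50 g/eq = 729.6 eq.
(b) Each mole of Na₂CO₃ supplies 2 eq, so 729.6 / 2 = 364.8 mol.
(b) Mass: 364.8 mol × 106 g/mol = 38,670 g.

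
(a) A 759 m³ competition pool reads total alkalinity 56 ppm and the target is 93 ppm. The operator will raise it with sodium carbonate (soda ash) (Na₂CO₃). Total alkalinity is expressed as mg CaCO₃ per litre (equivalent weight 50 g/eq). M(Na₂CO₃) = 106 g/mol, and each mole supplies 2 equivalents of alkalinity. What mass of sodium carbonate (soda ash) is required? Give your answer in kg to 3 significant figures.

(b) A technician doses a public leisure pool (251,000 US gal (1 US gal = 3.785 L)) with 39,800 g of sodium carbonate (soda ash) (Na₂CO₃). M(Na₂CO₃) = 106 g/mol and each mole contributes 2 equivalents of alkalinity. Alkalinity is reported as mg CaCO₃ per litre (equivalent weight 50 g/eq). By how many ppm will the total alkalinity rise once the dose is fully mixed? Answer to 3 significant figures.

(a) Volume: 759 m³ = 759,000 L.
(a) Alkalinity to add: (93 − 56) = 37 mg/L as CaCO₃ × 759,000 L = 28,080 g as CaCO₃.
(a) Equivalents: 28,080 g ÷ 50 g/eq = 561.7 eq.
(a) Each mole of Na₂CO₃ supplies 2 eq, so 561.7 / 2 = 280.8 mol.
(a) Mass: 280.8 mol × 106 g/mol = 29,770 g.

(b) Volume: 251,000 US gal × 3.785 L/gal = 950,035 L.
(b) Moles of Na₂CO₃: 39,800 g ÷ 106 g/mol = 375.5 mol → 750.9 eq of alkalinity.
(b) As CaCO₃: 750.9 eq × 50 g/eq = 37,550 g.
(b) Rise: 37,550 g / 950,035 L × 1000 = 39.52 mg/L.

(a) 29.8 kg; (b) 39.5 ppm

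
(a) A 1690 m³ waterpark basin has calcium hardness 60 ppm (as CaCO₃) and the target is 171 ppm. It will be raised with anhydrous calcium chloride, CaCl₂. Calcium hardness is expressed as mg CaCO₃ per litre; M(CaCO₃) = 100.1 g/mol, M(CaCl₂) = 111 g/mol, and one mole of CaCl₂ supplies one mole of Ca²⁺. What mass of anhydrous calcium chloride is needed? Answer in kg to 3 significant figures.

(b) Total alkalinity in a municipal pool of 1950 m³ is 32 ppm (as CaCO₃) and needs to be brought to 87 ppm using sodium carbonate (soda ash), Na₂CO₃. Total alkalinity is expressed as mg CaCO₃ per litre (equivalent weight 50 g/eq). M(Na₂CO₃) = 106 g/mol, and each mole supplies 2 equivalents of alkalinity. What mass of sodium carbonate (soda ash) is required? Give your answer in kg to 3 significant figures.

(a) 208 kg; (b) 114 kg

(a) Volume: 1690 m³ = 1,690,000 L.
(a) Hardness to add: (171 − 60) = 111 mg/L as CaCO₃ × 1,690,000 L = 187,600 g as CaCO₃.
(a) Moles of Ca²⁺ (1 mol Ca²⁺ ≡ 1 mol CaCO₃): 187,600 / 100.1 g/mol = 1874 mol.
(a) Mass of CaCl₂: 1874 × 111 = 208,000 g.

(b) Volume: 1950 m³ = 1,950,000 L.
(b) Alkalinity to add: (87 − 32) = 55 mg/L as CaCO₃ × 1,950,000 L = 107,200 g as CaCO₃.
(b) Equivalents: 107,200 g ÷ 50 g/eq = 2145 eq.
(b) Each mole of Na₂CO₃ supplies 2 eq, so 2145 / 2 = 1072 mol.
(b) Mass: 1072 mol × 106 g/mol = 113,700 g.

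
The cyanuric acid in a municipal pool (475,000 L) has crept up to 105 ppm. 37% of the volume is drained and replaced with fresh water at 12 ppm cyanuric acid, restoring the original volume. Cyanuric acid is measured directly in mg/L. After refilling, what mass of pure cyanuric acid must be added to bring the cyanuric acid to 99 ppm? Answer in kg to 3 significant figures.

13.5 kg

After draining 37% and refilling: 105 × 0.63 + 12 × 0.37 = 70.59 ppm.
Deficit to target: 99 − 70.59 = 28.41 mg/L.
Mass: 28.41 mg/L × 475,000 L = 13,490 g cyanuric acid.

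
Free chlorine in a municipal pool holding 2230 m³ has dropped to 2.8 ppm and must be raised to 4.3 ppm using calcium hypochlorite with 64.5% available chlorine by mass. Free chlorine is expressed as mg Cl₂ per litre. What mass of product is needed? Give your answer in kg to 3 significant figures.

Volume: 2230 m³ = 2,230,000 L.
Chlorine deficit: 4.3 − 2.8 = 1.5 ppm = 1.5 mg/L as Cl₂.
Cl₂ equivalent needed: 1.5 mg/L × 2,230,000 L = 3,345,000 mg = 3345 g.
Product at 64.5% available chlorine: 3345 / 0.645 = 5186 g.

5.19 kg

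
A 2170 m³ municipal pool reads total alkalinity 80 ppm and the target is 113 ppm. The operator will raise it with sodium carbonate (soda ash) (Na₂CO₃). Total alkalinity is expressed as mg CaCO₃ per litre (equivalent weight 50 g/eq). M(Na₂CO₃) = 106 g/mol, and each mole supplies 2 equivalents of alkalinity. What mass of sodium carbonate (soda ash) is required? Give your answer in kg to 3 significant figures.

75.9 kg

Volume: 2170 m³ = 2,170,000 L.
Alkalinity to add: (113 − 80) = 33 mg/L as CaCO₃ × 2,170,000 L = 71,610 g as CaCO₃.
Equivalents: 71,610 g ÷ 50 g/eq = 1432 eq.
Each mole of Na₂CO₃ supplies 2 eq, so 1432 / 2 = 716.1 mol.
Mass: 716.1 mol × 106 g/mol = 75,910 g.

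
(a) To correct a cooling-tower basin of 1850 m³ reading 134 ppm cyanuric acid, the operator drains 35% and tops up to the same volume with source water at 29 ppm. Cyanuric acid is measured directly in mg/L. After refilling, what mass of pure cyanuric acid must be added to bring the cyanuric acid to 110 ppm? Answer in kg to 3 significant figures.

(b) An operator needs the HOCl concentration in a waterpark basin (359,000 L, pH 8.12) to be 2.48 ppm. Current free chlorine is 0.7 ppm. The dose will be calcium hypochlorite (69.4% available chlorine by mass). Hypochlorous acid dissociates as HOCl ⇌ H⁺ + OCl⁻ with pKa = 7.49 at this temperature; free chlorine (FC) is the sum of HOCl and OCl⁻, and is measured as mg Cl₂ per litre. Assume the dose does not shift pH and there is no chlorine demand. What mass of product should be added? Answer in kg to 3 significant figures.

(a) 23.6 kg; (b) 6.39 kg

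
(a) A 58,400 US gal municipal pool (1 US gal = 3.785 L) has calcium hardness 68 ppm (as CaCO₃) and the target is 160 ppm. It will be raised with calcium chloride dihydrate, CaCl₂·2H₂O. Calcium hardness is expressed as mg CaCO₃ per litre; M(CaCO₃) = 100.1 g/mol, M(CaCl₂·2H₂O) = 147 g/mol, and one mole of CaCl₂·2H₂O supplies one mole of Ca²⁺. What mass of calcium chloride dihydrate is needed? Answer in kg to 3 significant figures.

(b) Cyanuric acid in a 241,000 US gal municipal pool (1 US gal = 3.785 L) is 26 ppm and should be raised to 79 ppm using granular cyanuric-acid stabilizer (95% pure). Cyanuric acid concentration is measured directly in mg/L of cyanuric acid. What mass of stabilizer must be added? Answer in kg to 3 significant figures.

(a) 29.9 kg; (b) 50.9 kg

(a) Volume: 58,400 US gal × 3.785 L/gal = 221,044 L.
(a) Hardness to add: (160 − 68) = 92 mg/L as CaCO₃ × 221,044 L = 20,340 g as CaCO₃.
(a) Moles of Ca²⁺ (1 mol Ca²⁺ ≡ 1 mol CaCO₃): 20,340 / 100.1 g/mol = 203.2 mol.
(a) Mass of CaCl₂·2H₂O: 203.2 × 147 = 29,860 g.

(b) Volume: 241,000 US gal × 3.785 L/gal = 912,185 L.
(b) CYA to add: (79 − 26) = 53 mg/L × 912,185 L = 48,350 g cyanuric acid.
(b) At 95% purity: 48,350 / 0.95 = 50,890 g product.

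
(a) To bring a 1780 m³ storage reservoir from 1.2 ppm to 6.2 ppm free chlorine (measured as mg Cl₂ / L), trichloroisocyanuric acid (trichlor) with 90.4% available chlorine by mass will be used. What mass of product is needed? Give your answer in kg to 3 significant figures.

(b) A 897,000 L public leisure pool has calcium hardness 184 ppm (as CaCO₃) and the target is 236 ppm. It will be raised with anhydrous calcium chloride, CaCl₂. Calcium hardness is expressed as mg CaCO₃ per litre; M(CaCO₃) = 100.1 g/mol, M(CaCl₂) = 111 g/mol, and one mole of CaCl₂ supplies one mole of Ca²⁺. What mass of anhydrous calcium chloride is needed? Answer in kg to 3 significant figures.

(a) 9.85 kg; (b) 51.7 kg

(a) Volume: 1780 m³ = 1,780,000 L.
(a) Chlorine deficit: 6.2 − 1.2 = 5 ppm = 5 mg/L as Cl₂.
(a) Cl₂ equivalent needed: 5 mg/L × 1,780,000 L = 8,900,000 mg = 8900 g.
(a) Product at 90.4% available chlorine: 8900 / 0.904 = 9845 g.

(b) Hardness to add: (236 − 184) = 52 mg/L as CaCO₃ × 897,000 L = 46,640 g as CaCO₃.
(b) Moles of Ca²⁺ (1 mol Ca²⁺ ≡ 1 mol CaCO₃): 46,640 / 100.1 g/mol = 466 mol.
(b) Mass of CaCl₂: 466 × 111 = 51,720 g.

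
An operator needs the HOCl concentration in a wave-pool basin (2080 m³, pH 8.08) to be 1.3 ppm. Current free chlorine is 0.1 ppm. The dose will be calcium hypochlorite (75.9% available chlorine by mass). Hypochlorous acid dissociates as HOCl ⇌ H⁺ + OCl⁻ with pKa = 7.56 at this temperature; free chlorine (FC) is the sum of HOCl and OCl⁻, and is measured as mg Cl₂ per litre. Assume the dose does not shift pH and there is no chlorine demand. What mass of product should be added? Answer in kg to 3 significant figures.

Volume: 2080 m³ = 2,080,000 L.
[OCl⁻]/[HOCl] = 10^(pH − pKa) = 10^(8.08 − 7.56) = 3.311; fraction as HOCl = 1/(1 + 3.311) = 0.2319.
Free chlorine required for 1.3 ppm HOCl: 1.3 / 0.2319 = 5.605 ppm.
FC to add: 5.605 − 0.1 = 5.505 mg/L as Cl₂.
Cl₂ equivalent: 5.505 mg/L × 2,080,000 L = 11,450 g.
Product at 75.9% available Cl: 11,450 / 0.759 = 15,090 g.

15.1 kg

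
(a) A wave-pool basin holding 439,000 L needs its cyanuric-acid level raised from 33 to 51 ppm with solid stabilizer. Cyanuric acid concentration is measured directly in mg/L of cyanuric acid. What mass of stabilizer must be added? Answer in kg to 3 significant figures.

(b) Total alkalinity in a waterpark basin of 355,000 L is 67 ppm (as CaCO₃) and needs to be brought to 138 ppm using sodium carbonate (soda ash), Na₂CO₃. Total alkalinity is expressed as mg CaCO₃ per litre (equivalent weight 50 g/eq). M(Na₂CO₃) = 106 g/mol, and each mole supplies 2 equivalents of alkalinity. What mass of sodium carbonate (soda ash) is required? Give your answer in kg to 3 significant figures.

(a) 7.90 kg; (b) 26.7 kg

(a) CYA to add: (51 − 33) = 18 mg/L × 439,000 L = 7902 g cyanuric acid.

(b) Alkalinity to add: (138 − 67) = 71 mg/L as CaCO₃ × 355,000 L = 25,200 g as CaCO₃.
(b) Equivalents: 25,200 g ÷ 50 g/eq = 504.1 eq.
(b) Each mole of Na₂CO₃ supplies 2 eq, so 504.1 / 2 = 252.1 mol.
(b) Mass: 252.1 mol × 106 g/mol = 26,720 g.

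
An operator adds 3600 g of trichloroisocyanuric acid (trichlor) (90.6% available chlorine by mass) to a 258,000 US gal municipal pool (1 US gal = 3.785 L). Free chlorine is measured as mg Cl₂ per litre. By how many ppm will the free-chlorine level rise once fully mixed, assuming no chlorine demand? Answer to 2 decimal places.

Volume: 258,000 US gal × 3.785 L/gal = 976,530 L.
Available chlorine delivered: 3600 g × 0.906 = 3262 g as Cl₂.
Concentration rise: 3262 g / 976,530 L = 3.34 mg/L = 3.34 ppm.

3.34 ppm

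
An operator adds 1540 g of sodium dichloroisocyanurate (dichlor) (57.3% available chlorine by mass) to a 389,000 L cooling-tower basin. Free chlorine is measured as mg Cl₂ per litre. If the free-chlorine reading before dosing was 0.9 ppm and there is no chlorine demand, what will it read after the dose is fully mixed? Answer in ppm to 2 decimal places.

3.17 ppm

Available chlorine delivered: 1540 g × 0.573 = 882.4 g as Cl₂.
Concentration rise: 882.4 g / 389,000 L = 2.268 mg/L = 2.27 ppm.
Final FC: 0.9 + 2.27 = 3.17 ppm.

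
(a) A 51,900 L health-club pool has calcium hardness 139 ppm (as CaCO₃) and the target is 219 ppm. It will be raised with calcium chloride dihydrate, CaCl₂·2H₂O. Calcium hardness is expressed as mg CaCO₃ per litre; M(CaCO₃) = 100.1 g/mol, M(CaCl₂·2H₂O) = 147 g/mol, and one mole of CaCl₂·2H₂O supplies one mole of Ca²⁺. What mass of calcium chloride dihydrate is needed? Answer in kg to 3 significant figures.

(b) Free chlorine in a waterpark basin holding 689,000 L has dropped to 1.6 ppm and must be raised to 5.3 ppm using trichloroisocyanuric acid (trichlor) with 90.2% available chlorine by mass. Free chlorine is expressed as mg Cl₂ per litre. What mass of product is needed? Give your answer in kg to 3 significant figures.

(a) Hardness to add: (219 − 139) = 80 mg/L as CaCO₃ × 51,900 L = 4152 g as CaCO₃.
(a) Moles of Ca²⁺ (1 mol Ca²⁺ ≡ 1 mol CaCO₃): 4152 / 100.1 g/mol = 41.48 mol.
(a) Mass of CaCl₂·2H₂O: 41.48 × 147 = 6097 g.

(b) Chlorine deficit: 5.3 − 1.6 = 3.7 ppm = 3.7 mg/L as Cl₂.
(b) Cl₂ equivalent needed: 3.7 mg/L × 689,000 L = 2,549,000 mg = 2549 g.
(b) Product at 90.2% available chlorine: 2549 / 0.902 = 2826 g.

(a) 6.10 kg; (b) 2.83 kg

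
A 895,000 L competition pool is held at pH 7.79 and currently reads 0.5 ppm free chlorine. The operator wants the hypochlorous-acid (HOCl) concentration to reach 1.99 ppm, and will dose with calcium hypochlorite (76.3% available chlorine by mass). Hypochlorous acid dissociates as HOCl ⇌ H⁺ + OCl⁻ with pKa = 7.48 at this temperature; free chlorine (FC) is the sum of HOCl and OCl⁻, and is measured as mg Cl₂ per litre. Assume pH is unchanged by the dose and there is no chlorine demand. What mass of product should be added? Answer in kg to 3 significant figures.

[OCl⁻]/[HOCl] = 10^(pH − pKa) = 10^(7.79 − 7.48) = 2.042; fraction as HOCl = 1/(1 + 2.042) = 0.3288.
Free chlorine required for 1.99 ppm HOCl: 1.99 / 0.3288 = 6.053 ppm.
FC to add: 6.053 − 0.5 = 5.553 mg/L as Cl₂.
Cl₂ equivalent: 5.553 mg/L × 895,000 L = 4970 g.
Product at 76.3% available Cl: 4970 / 0.763 = 6514 g.

6.51 kg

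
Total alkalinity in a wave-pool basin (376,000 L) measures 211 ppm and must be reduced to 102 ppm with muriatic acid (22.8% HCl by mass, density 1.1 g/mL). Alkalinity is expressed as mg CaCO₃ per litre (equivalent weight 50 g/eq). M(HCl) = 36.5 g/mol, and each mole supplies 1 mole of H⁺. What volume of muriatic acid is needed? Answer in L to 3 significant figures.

119 L

Alkalinity to neutralize: (211 − 102) = 109 mg/L as CaCO₃ × 376,000 L = 40,980 g as CaCO₃.
Equivalents of H⁺ required: 40,980 ÷ 50 g/eq = 819.7 eq = 819.7 mol HCl.
Mass of HCl: 819.7 × 36.5 = 29,920 g.
Mass of 22.8% solution: 29,920 / 0.228 = 131,200 g.
Volume: 131,200 g ÷ 1.1 g/mL = 119,300 mL.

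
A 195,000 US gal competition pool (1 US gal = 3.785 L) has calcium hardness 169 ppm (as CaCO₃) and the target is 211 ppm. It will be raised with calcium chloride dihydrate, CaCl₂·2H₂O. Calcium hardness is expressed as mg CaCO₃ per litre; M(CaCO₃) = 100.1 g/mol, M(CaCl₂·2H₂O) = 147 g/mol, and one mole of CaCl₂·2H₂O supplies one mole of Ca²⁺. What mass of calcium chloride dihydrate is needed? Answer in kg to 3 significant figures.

Volume: 195,000 US gal × 3.785 L/gal = 738,075 L.
Hardness to add: (211 − 169) = 42 mg/L as CaCO₃ × 738,075 L = 31,000 g as CaCO₃.
Moles of Ca²⁺ (1 mol Ca²⁺ ≡ 1 mol CaCO₃): 31,000 / 100.1 g/mol = 309.7 mol.
Mass of CaCl₂·2H₂O: 309.7 × 147 = 45,520 g.

45.5 kg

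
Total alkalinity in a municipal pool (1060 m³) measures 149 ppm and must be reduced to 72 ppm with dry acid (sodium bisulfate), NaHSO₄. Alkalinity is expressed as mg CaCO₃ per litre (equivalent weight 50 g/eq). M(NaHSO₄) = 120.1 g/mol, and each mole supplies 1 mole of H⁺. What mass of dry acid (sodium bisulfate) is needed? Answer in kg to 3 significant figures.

196 kg

Volume: 1060 m³ = 1,060,000 L.
Alkalinity to neutralize: (149 − 72) = 77 mg/L as CaCO₃ × 1,060,000 L = 81,620 g as CaCO₃.
Equivalents of H⁺ required: 81,620 ÷ 50 g/eq = 1632 eq = 1632 mol NaHSO₄.
Mass of NaHSO₄: 1632 × 120.1 = 196,100 g.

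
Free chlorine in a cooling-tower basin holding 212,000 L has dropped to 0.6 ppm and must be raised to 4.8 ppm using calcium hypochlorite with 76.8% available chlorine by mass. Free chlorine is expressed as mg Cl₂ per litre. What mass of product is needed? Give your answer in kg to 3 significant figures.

Chlorine deficit: 4.8 − 0.6 = 4.2 ppm = 4.2 mg/L as Cl₂.
Cl₂ equivalent needed: 4.2 mg/L × 212,000 L = 890,400 mg = 890.4 g.
Product at 76.8% available chlorine: 890.4 / 0.768 = 1159 g.

1.16 kg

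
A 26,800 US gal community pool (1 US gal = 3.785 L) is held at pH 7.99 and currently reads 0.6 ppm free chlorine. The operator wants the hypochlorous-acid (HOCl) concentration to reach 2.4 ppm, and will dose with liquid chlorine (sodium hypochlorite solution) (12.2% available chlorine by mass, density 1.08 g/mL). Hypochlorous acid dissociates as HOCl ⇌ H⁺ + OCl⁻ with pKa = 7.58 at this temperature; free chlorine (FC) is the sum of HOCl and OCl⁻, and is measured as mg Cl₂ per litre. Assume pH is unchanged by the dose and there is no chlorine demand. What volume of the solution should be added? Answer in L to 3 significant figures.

Volume: 26,800 US gal × 3.785 L/gal = 101,438 L.
[OCl⁻]/[HOCl] = 10^(pH − pKa) = 10^(7.99 − 7.58) = 2.57; fraction as HOCl = 1/(1 + 2.57) = 0.2801.
Free chlorine required for 2.4 ppm HOCl: 2.4 / 0.2801 = 8.569 ppm.
FC to add: 8.569 − 0.6 = 7.969 mg/L as Cl₂.
Cl₂ equivalent: 7.969 mg/L × 101,438 L = 808.4 g.
Product at 12.2% available Cl: 808.4 / 0.122 = 6626 g.
Volume: 6626 g ÷ 1.08 g/mL = 6135 mL.

6.14 L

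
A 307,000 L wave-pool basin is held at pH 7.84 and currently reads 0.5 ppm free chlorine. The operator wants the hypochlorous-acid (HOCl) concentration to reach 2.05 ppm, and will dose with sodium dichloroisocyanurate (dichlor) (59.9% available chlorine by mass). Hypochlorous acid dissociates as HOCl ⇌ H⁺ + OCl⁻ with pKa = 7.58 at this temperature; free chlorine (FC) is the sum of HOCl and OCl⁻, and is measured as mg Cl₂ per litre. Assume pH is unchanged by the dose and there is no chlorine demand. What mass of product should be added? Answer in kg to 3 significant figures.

[OCl⁻]/[HOCl] = 10^(pH − pKa) = 10^(7.84 − 7.58) = 1.82; fraction as HOCl = 1/(1 + 1.82) = 0.3546.
Free chlorine required for 2.05 ppm HOCl: 2.05 / 0.3546 = 5.78 ppm.
FC to add: 5.78 − 0.5 = 5.28 mg/L as Cl₂.
Cl₂ equivalent: 5.28 mg/L × 307,000 L = 1621 g.
Product at 59.9% available Cl: 1621 / 0.599 = 2706 g.

2.71 kg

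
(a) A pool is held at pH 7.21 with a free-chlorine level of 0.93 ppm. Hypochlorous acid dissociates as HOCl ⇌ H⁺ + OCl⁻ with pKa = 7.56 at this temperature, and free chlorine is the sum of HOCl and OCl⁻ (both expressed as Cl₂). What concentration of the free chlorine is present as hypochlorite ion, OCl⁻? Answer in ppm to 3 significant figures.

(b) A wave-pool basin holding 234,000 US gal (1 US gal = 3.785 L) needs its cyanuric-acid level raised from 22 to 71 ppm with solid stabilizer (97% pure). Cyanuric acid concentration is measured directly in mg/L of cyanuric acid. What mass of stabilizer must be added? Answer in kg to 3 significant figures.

(a) 0.287 ppm; (b) 44.7 kg

(a) [OCl⁻]/[HOCl] = 10^(pH − pKa) = 10^(7.21 − 7.56) = 10^-0.35 = 0.4467.
(a) Fraction as HOCl = 1 / (1 + 0.4467) = 0.6912.
(a) OCl⁻ = (1 − 0.6912) × 0.93 ppm = 0.2872 ppm.

(b) Volume: 234,000 US gal × 3.785 L/gal = 885,690 L.
(b) CYA to add: (71 − 22) = 49 mg/L × 885,690 L = 43,400 g cyanuric acid.
(b) At 97% purity: 43,400 / 0.97 = 44,740 g product.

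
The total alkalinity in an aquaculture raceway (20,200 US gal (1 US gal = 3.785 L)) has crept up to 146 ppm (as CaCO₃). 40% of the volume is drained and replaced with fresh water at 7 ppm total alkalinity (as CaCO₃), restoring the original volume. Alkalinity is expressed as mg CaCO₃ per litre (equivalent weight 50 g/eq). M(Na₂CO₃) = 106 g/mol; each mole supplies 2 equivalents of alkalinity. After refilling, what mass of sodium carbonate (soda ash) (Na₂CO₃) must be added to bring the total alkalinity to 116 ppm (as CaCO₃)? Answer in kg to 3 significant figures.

2.07 kg

Volume: 20,200 US gal × 3.785 L/gal = 76,457 L.
After draining 40% and refilling: 146 × 0.60 + 7 × 0.40 = 90.4 ppm.
Deficit to target: 116 − 90.4 = 25.6 mg/L.
As CaCO₃: 25.6 mg/L × 76,457 L = 1957 g; ÷ 50 g/eq ÷ 2 = 19.57 mol Na₂CO₃.
Mass: 19.57 × 106 = 2075 g.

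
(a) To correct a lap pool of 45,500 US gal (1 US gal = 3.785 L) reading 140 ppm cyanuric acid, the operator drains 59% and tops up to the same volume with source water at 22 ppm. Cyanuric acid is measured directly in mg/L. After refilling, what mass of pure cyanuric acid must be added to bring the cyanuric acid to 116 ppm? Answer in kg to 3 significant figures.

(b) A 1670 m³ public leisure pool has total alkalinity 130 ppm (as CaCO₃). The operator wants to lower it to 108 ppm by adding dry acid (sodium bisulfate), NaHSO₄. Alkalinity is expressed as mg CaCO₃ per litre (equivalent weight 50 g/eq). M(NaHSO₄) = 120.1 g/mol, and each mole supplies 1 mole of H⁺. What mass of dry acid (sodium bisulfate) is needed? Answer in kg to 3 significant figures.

(a) Volume: 45,500 US gal × 3.785 L/gal = 172,218 L.
(a) After draining 59% and refilling: 140 × 0.41 + 22 × 0.59 = 70.38 ppm.
(a) Deficit to target: 116 − 70.38 = 45.62 mg/L.
(a) Mass: 45.62 mg/L × 172,218 L = 7857 g cyanuric acid.

(b) Volume: 1670 m³ = 1,670,000 L.
(b) Alkalinity to neutralize: (130 − 108) = 22 mg/L as CaCO₃ × 1,670,000 L = 36,740 g as CaCO₃.
(b) Equivalents of H⁺ required: 36,740 ÷ 50 g/eq = 734.8 eq = 734.8 mol NaHSO₄.
(b) Mass of NaHSO₄: 734.8 × 120.1 = 88,250 g.

(a) 7.86 kg; (b) 88.2 kg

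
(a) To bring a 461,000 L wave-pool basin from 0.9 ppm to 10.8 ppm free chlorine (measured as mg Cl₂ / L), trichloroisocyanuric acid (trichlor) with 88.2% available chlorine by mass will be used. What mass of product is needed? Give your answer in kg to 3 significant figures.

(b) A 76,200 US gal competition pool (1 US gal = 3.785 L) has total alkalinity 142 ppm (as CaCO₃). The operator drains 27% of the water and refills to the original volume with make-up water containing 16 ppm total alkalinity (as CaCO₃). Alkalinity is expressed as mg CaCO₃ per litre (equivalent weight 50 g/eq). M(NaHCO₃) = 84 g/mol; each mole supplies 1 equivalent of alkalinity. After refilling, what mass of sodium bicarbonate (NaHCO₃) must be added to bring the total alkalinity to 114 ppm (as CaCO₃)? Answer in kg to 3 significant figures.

(a) 5.17 kg; (b) 2.92 kg

(a) Chlorine deficit: 10.8 − 0.9 = 9.9 ppm = 9.9 mg/L as Cl₂.
(a) Cl₂ equivalent needed: 9.9 mg/L × 461,000 L = 4,564,000 mg = 4564 g.
(a) Product at 88.2% available chlorine: 4564 / 0.882 = 5174 g.

(b) Volume: 76,200 US gal × 3.785 L/gal = 288,417 L.
(b) After draining 27% and refilling: 142 × 0.73 + 16 × 0.27 = 107.98 ppm.
(b) Deficit to target: 114 − 107.98 = 6.02 mg/L.
(b) As CaCO₃: 6.02 mg/L × 288,417 L = 1736 g; ÷ 50 g/eq ÷ 1 = 34.73 mol NaHCO₃.
(b) Mass: 34.73 × 84 = 2917 g.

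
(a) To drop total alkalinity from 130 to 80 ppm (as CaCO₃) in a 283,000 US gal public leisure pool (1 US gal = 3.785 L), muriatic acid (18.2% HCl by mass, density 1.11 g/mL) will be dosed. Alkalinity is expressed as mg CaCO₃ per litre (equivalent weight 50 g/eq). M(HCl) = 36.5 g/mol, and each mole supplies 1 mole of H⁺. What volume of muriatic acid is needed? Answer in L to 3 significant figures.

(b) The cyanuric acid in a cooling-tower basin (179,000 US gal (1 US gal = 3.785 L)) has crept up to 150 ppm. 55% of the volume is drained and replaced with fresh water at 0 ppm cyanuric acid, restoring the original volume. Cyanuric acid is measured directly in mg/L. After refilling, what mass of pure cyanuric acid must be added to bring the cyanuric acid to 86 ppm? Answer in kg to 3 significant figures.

(a) Volume: 283,000 US gal × 3.785 L/gal = 1,071,155 L.
(a) Alkalinity to neutralize: (130 − 80) = 50 mg/L as CaCO₃ × 1,071,155 L = 53,560 g as CaCO₃.
(a) Equivalents of H⁺ required: 53,560 ÷ 50 g/eq = 1071 eq = 1071 mol HCl.
(a) Mass of HCl: 1071 × 36.5 = 39,100 g.
(a) Mass of 18.2% solution: 39,100 / 0.182 = 214,800 g.
(a) Volume: 214,800 g ÷ 1.11 g/mL = 193,500 mL.

(b) Volume: 179,000 US gal × 3.785 L/gal = 677,515 L.
(b) After draining 55% and refilling: 150 × 0.45 + 0 × 0.55 = 67.5 ppm.
(b) Deficit to target: 86 − 67.5 = 18.5 mg/L.
(b) Mass: 18.5 mg/L × 677,515 L = 12,530 g cyanuric acid.

(a) 194 L; (b) 12.5 kg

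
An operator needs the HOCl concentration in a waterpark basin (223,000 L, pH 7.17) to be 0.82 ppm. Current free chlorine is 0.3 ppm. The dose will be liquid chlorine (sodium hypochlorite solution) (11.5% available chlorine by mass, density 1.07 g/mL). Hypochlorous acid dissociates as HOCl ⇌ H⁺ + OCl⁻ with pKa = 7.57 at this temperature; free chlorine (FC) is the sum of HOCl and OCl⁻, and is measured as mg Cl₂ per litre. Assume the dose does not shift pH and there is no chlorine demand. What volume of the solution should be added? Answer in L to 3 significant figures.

1.53 L

[OCl⁻]/[HOCl] = 10^(pH − pKa) = 10^(7.17 − 7.57) = 0.3981; fraction as HOCl = 1/(1 + 0.3981) = 0.7153.
Free chlorine required for 0.82 ppm HOCl: 0.82 / 0.7153 = 1.146 ppm.
FC to add: 1.146 − 0.3 = 0.8464 mg/L as Cl₂.
Cl₂ equivalent: 0.8464 mg/L × 223,000 L = 188.8 g.
Product at 11.5% available Cl: 188.8 / 0.115 = 1641 g.
Volume: 1641 g ÷ 1.07 g/mL = 1534 mL.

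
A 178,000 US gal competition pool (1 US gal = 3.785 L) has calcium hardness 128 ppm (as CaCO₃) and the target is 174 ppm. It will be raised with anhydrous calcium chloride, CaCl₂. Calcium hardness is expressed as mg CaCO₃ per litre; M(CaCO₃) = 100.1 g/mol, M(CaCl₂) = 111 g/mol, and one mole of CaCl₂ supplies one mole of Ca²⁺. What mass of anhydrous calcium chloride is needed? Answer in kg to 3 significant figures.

34.4 kg

Volume: 178,000 US gal × 3.785 L/gal = 673,730 L.
Hardness to add: (174 − 128) = 46 mg/L as CaCO₃ × 673,730 L = 30,990 g as CaCO₃.
Moles of Ca²⁺ (1 mol Ca²⁺ ≡ 1 mol CaCO₃): 30,990 / 100.1 g/mol = 309.6 mol.
Mass of CaCl₂: 309.6 × 111 = 34,370 g.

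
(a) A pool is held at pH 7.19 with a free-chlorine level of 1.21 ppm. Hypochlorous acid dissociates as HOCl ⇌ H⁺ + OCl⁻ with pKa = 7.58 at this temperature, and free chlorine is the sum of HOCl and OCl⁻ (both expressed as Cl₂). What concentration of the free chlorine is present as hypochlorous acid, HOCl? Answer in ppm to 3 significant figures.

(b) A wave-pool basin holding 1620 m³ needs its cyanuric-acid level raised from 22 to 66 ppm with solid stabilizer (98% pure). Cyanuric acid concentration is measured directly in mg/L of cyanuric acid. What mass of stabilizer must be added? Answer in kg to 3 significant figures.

(a) [OCl⁻]/[HOCl] = 10^(pH − pKa) = 10^(7.19 − 7.58) = 10^-0.39 = 0.4074.
(a) Fraction as HOCl = 1 / (1 + 0.4074) = 0.7105.
(a) HOCl = 0.7105 × 1.21 ppm = 0.8598 ppm.

(b) Volume: 1620 m³ = 1,620,000 L.
(b) CYA to add: (66 − 22) = 44 mg/L × 1,620,000 L = 71,280 g cyanuric acid.
(b) At 98% purity: 71,280 / 0.98 = 72,730 g product.

(a) 0.860 ppm; (b) 72.7 kg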